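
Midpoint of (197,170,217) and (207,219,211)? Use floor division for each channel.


Midpoint: each channel = ⌊(C₁+C₂)/2⌋
R: ⌊(197+207)/2⌋ = 202
G: ⌊(170+219)/2⌋ = 194
B: ⌊(217+211)/2⌋ = 214
= RGB(202, 194, 214)


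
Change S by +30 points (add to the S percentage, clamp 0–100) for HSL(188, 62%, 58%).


Original S = 62%
Adjustment = +30 percentage points
New S = 62 + (30) = 92
Clamp to [0, 100] → 92
= HSL(188°, 92%, 58%)


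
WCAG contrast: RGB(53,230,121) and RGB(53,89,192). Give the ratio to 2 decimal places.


Linearize each sRGB channel c=v/255: c/12.92 if c ≤ 0.04045 else ((c+0.055)/1.055)^2.4
L = 0.2126×R_lin + 0.7152×G_lin + 0.0722×B_lin
Color 1 (53,230,121):
  R=53: 53/255≈0.2078 > 0.04045 → ((0.2078+0.055)/1.055)^2.4 ≈ 0.03560
  G=230: 230/255≈0.9020 > 0.04045 → ((0.9020+0.055)/1.055)^2.4 ≈ 0.79130
  B=121: 121/255≈0.4745 > 0.04045 → ((0.4745+0.055)/1.055)^2.4 ≈ 0.19120
  L1 = 0.2126×0.03560 + 0.7152×0.79130 + 0.0722×0.19120 ≈ 0.58731
Color 2 (53,89,192):
  R=53: 53/255≈0.2078 > 0.04045 → ((0.2078+0.055)/1.055)^2.4 ≈ 0.03560
  G=89: 89/255≈0.3490 > 0.04045 → ((0.3490+0.055)/1.055)^2.4 ≈ 0.09990
  B=192: 192/255≈0.7529 > 0.04045 → ((0.7529+0.055)/1.055)^2.4 ≈ 0.52712
  L2 = 0.2126×0.03560 + 0.7152×0.09990 + 0.0722×0.52712 ≈ 0.11707
Lighter = 0.58731, Darker = 0.11707
Ratio = (L_lighter + 0.05) / (L_darker + 0.05)
Ratio = (0.58731 + 0.05) / (0.11707 + 0.05) = 0.63731 / 0.16707 ≈ 3.8145
Ratio ≈ 3.81:1


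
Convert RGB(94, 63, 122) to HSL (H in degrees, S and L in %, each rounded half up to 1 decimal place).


Normalize: R'=94/255≈0.3686, G'=63/255≈0.2471, B'=122/255≈0.4784
Max=122/255, Min=63/255, Δ=Max-Min=59/255
L = (Max+Min)/2 = (122+63)/510 = 185/510 = 0.36274… → L = 36.3%
L ≤ 0.5 → S = Δ/(Max+Min) = 59/(122+63) = 59/185 = 0.31891… → S = 31.9%
(the 1/255 factors cancel in S and H, so raw channel differences can be used)
Max is B' → H = 60 × ((R-G)/Δ + 4) = 60 × ((94-63)/59 + 4)
  31/59 + 4 = 0.5254… + 4 = 4.5254…
  H = 60 × 4.5254… = 271.525…° → H = 271.5°
= HSL(271.5°, 31.9%, 36.3%)


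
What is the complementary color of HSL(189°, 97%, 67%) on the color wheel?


Complement = opposite side of color wheel = hue + 180°
H' = (189 + 180) mod 360 = 9°
S and L unchanged.
= HSL(9°, 97%, 67%)


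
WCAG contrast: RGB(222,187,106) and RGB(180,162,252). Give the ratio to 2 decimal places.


Linearize each sRGB channel c=v/255: c/12.92 if c ≤ 0.04045 else ((c+0.055)/1.055)^2.4
L = 0.2126×R_lin + 0.7152×G_lin + 0.0722×B_lin
Color 1 (222,187,106):
  R=222: 222/255≈0.8706 > 0.04045 → ((0.8706+0.055)/1.055)^2.4 ≈ 0.73046
  G=187: 187/255≈0.7333 > 0.04045 → ((0.7333+0.055)/1.055)^2.4 ≈ 0.49693
  B=106: 106/255≈0.4157 > 0.04045 → ((0.4157+0.055)/1.055)^2.4 ≈ 0.14413
  L1 = 0.2126×0.73046 + 0.7152×0.49693 + 0.0722×0.14413 ≈ 0.52111
Color 2 (180,162,252):
  R=180: 180/255≈0.7059 > 0.04045 → ((0.7059+0.055)/1.055)^2.4 ≈ 0.45641
  G=162: 162/255≈0.6353 > 0.04045 → ((0.6353+0.055)/1.055)^2.4 ≈ 0.36131
  B=252: 252/255≈0.9882 > 0.04045 → ((0.9882+0.055)/1.055)^2.4 ≈ 0.97345
  L2 = 0.2126×0.45641 + 0.7152×0.36131 + 0.0722×0.97345 ≈ 0.42572
Lighter = 0.52111, Darker = 0.42572
Ratio = (L_lighter + 0.05) / (L_darker + 0.05)
Ratio = (0.52111 + 0.05) / (0.42572 + 0.05) = 0.57111 / 0.47572 ≈ 1.2005
Ratio ≈ 1.20:1


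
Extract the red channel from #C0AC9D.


Color: #C0AC9D
R = C0 = 192
G = AC = 172
B = 9D = 157
Red = 192


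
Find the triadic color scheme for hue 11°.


Triadic: equally spaced at 120° intervals
H1 = 11°
H2 = (11 + 120) mod 360 = 131°
H3 = (11 + 240) mod 360 = 251°
Triadic = 11°, 131°, 251°


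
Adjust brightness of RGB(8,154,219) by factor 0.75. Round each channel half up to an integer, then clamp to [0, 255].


Multiply each channel by 0.75, round half up, clamp to [0, 255]
R: 8×0.75 = 6
G: 154×0.75 = 115.5 → round → 116
B: 219×0.75 = 164.25 → round → 164
= RGB(6, 116, 164)


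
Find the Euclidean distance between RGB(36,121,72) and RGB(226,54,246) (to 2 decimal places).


d = √[(R₁-R₂)² + (G₁-G₂)² + (B₁-B₂)²]
d = √[(36-226)² + (121-54)² + (72-246)²]
d = √[36100 + 4489 + 30276]
d = √70865
d ≈ 266.20


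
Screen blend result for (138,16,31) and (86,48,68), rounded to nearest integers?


Screen: C = 255 - (255-A)×(255-B)/255, rounded to nearest integer
R: 255 - (255-138)×(255-86)/255 = 255 - 19773/255 ≈ 255 - 77.541 = 177.459 → 177
G: 255 - (255-16)×(255-48)/255 = 255 - 49473/255 ≈ 255 - 194.012 = 60.988 → 61
B: 255 - (255-31)×(255-68)/255 = 255 - 41888/255 ≈ 255 - 164.267 = 90.733 → 91
= RGB(177, 61, 91)


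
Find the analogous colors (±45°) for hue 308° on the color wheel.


Base hue: 308°
Left analog: (308 - 45) mod 360 = 263°
Right analog: (308 + 45) mod 360 = 353°
Analogous hues = 263° and 353°


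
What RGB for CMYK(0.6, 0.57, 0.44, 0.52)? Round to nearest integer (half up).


R = 255 × (1-C) × (1-K) = 255 × 0.40 × 0.48 = 48.96 → 49
G = 255 × (1-M) × (1-K) = 255 × 0.43 × 0.48 = 52.632 → 53
B = 255 × (1-Y) × (1-K) = 255 × 0.56 × 0.48 = 68.544 → 69
= RGB(49, 53, 69)


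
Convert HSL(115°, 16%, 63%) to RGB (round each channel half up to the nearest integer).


H=115°, S=0.16, L=0.63
C = (1-|2L-1|)×S = (1-|0.26|)×0.16 = 0.1184
H' = H/60 = 115/60 ≈ 1.9167; X = C×(1-|H' mod 2 - 1|) ≈ 0.0099
m = L - C/2 = 0.63 - 0.0592 = 0.5708
Sector ⌊H'⌋ = 1 → (R',G',B') = (≈0.0099, 0.1184, 0.0)
RGB = ((R'+m)×255, (G'+m)×255, (B'+m)×255) = (148.07, 175.746, 145.554)
Round half up → RGB(148, 176, 146)


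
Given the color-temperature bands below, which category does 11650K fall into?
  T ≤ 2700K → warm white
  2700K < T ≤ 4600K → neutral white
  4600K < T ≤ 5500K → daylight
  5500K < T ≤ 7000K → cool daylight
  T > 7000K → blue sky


Temperature: 11650K
11650K > 7000K → blue sky
Classification: blue sky


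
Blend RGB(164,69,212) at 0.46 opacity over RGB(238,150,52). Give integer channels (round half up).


C = α×F + (1-α)×B, with 1-α = 0.54
R: 0.46×164 + 0.54×238 = 75.44 + 128.52 = 203.96 → 204
G: 0.46×69 + 0.54×150 = 31.74 + 81.00 = 112.74 → 113
B: 0.46×212 + 0.54×52 = 97.52 + 28.08 = 125.60 → 126
= RGB(204, 113, 126)


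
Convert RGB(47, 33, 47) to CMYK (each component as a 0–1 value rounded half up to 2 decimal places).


R'=47/255≈0.1843, G'=33/255≈0.1294, B'=47/255≈0.1843
K = 1 - max(R',G',B') = 1 - 47/255 = 208/255 = 0.81568… → 0.82
(1-R'-K)/(1-K) simplifies to (max-R)/max with max = 47:
C = (47-47)/47 = 0/47 = 0 → 0.00
M = (47-33)/47 = 14/47 = 0.29787… → 0.30
Y = (47-47)/47 = 0/47 = 0 → 0.00
= CMYK(0.00, 0.30, 0.00, 0.82)


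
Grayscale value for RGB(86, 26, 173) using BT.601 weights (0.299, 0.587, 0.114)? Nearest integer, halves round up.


Gray = 0.299×R + 0.587×G + 0.114×B
Gray = 0.299×86 + 0.587×26 + 0.114×173
Gray = 25.714 + 15.262 + 19.722
Gray = 60.698 → round half up → 61
Gray = 61


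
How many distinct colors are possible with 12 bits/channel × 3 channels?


Total bits = 12 bits/channel × 3 channels = 36 bits
Distinct colors = 2^36
= 68,719,476,736 colors


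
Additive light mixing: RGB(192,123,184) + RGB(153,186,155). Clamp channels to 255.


Additive: each channel = min(255, C₁+C₂)
R: 192+153 = 345 → 255
G: 123+186 = 309 → 255
B: 184+155 = 339 → 255
= RGB(255, 255, 255)


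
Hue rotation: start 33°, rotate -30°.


New hue = (H + rotation) mod 360
New hue = (33 -30) mod 360
= 3 mod 360
= 3°


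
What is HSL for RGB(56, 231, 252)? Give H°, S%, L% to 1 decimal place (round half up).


Normalize: R'=56/255≈0.2196, G'=231/255≈0.9059, B'=252/255≈0.9882
Max=252/255, Min=56/255, Δ=Max-Min=196/255
L = (Max+Min)/2 = (252+56)/510 = 308/510 = 0.60392… → L = 60.4%
L > 0.5 → S = Δ/(2-Max-Min) = 196/(510-252-56) = 196/202 = 0.97029… → S = 97.0%
(the 1/255 factors cancel in S and H, so raw channel differences can be used)
Max is B' → H = 60 × ((R-G)/Δ + 4) = 60 × ((56-231)/196 + 4)
  -175/196 + 4 = -0.8928… + 4 = 3.1071…
  H = 60 × 3.1071… = 186.428…° → H = 186.4°
= HSL(186.4°, 97.0%, 60.4%)


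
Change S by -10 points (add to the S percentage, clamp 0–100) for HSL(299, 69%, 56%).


Original S = 69%
Adjustment = -10 percentage points
New S = 69 + (-10) = 59
Clamp to [0, 100] → 59
= HSL(299°, 59%, 56%)


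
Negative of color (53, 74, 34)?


Invert: (255-R, 255-G, 255-B)
R: 255-53 = 202
G: 255-74 = 181
B: 255-34 = 221
= RGB(202, 181, 221)


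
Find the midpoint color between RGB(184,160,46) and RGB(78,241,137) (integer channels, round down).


Midpoint: each channel = ⌊(C₁+C₂)/2⌋
R: ⌊(184+78)/2⌋ = 131
G: ⌊(160+241)/2⌋ = 200
B: ⌊(46+137)/2⌋ = 91
= RGB(131, 200, 91)


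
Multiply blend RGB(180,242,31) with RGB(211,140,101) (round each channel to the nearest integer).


Multiply: C = A×B/255, rounded to nearest integer
R: 180×211/255 = 37980/255 ≈ 148.941 → 149
G: 242×140/255 = 33880/255 ≈ 132.863 → 133
B: 31×101/255 = 3131/255 ≈ 12.278 → 12
= RGB(149, 133, 12)


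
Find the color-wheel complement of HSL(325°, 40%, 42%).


Complement = opposite side of color wheel = hue + 180°
H' = (325 + 180) mod 360 = 145°
S and L unchanged.
= HSL(145°, 40%, 42%)


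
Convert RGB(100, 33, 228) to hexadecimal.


R = 100 → 64 (hex)
G = 33 → 21 (hex)
B = 228 → E4 (hex)
Hex = #6421E4


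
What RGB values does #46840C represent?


46 → 70 (R)
84 → 132 (G)
0C → 12 (B)
= RGB(70, 132, 12)


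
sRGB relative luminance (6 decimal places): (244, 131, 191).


Linearize each channel (sRGB transfer function): c = v/255; c_lin = c/12.92 if c ≤ 0.04045, else ((c+0.055)/1.055)^2.4
  R: 244/255 ≈ 0.956863 > 0.04045 → ((0.956863+0.055)/1.055)^2.4 ≈ 0.904661
  G: 131/255 ≈ 0.513725 > 0.04045 → ((0.513725+0.055)/1.055)^2.4 ≈ 0.226966
  B: 191/255 ≈ 0.749020 > 0.04045 → ((0.749020+0.055)/1.055)^2.4 ≈ 0.520996
R_lin = 0.904661, G_lin = 0.226966, B_lin = 0.520996
L = 0.2126×R + 0.7152×G + 0.0722×B
L = 0.2126×0.904661 + 0.7152×0.226966 + 0.0722×0.520996
L ≈ 0.392273


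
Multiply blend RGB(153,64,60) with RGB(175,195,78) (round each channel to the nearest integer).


Multiply: C = A×B/255, rounded to nearest integer
R: 153×175/255 = 26775/255 ≈ 105.000 → 105
G: 64×195/255 = 12480/255 ≈ 48.941 → 49
B: 60×78/255 = 4680/255 ≈ 18.353 → 18
= RGB(105, 49, 18)


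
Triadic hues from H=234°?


Triadic: equally spaced at 120° intervals
H1 = 234°
H2 = (234 + 120) mod 360 = 354°
H3 = (234 + 240) mod 360 = 114°
Triadic = 234°, 354°, 114°


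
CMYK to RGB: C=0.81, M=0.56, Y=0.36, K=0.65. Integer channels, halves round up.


R = 255 × (1-C) × (1-K) = 255 × 0.19 × 0.35 = 16.9575 → 17
G = 255 × (1-M) × (1-K) = 255 × 0.44 × 0.35 = 39.27 → 39
B = 255 × (1-Y) × (1-K) = 255 × 0.64 × 0.35 = 57.12 → 57
= RGB(17, 39, 57)


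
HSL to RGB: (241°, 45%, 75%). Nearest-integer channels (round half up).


H=241°, S=0.45, L=0.75
C = (1-|2L-1|)×S = (1-|0.50|)×0.45 = 0.225
H' = H/60 = 241/60 ≈ 4.0167; X = C×(1-|H' mod 2 - 1|) = 0.00375
m = L - C/2 = 0.75 - 0.1125 = 0.6375
Sector ⌊H'⌋ = 4 → (R',G',B') = (0.00375, 0.0, 0.225)
RGB = ((R'+m)×255, (G'+m)×255, (B'+m)×255) = (163.51875, 162.5625, 219.9375)
Round half up → RGB(164, 163, 220)


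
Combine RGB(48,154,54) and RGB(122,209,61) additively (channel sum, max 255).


Additive: each channel = min(255, C₁+C₂)
R: 48+122 = 170 → 170
G: 154+209 = 363 → 255
B: 54+61 = 115 → 115
= RGB(170, 255, 115)


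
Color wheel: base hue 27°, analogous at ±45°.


Base hue: 27°
Left analog: (27 - 45) mod 360 = 342°
Right analog: (27 + 45) mod 360 = 72°
Analogous hues = 342° and 72°


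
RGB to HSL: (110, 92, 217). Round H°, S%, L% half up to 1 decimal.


Normalize: R'=110/255≈0.4314, G'=92/255≈0.3608, B'=217/255≈0.8510
Max=217/255, Min=92/255, Δ=Max-Min=125/255
L = (Max+Min)/2 = (217+92)/510 = 309/510 = 0.60588… → L = 60.6%
L > 0.5 → S = Δ/(2-Max-Min) = 125/(510-217-92) = 125/201 = 0.62189… → S = 62.2%
(the 1/255 factors cancel in S and H, so raw channel differences can be used)
Max is B' → H = 60 × ((R-G)/Δ + 4) = 60 × ((110-92)/125 + 4)
  18/125 + 4 = 0.144 + 4 = 4.144
  H = 60 × 4.144 = 248.64° → H = 248.6°
= HSL(248.6°, 62.2%, 60.6%)


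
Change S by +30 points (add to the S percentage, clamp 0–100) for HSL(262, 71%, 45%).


Original S = 71%
Adjustment = +30 percentage points
New S = 71 + (30) = 101
Clamp to [0, 100] → 100
= HSL(262°, 100%, 45%)


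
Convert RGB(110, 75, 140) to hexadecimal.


R = 110 → 6E (hex)
G = 75 → 4B (hex)
B = 140 → 8C (hex)
Hex = #6E4B8C


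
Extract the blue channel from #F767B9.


Color: #F767B9
R = F7 = 247
G = 67 = 103
B = B9 = 185
Blue = 185


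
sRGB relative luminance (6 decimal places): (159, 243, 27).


Linearize each channel (sRGB transfer function): c = v/255; c_lin = c/12.92 if c ≤ 0.04045, else ((c+0.055)/1.055)^2.4
  R: 159/255 ≈ 0.623529 > 0.04045 → ((0.623529+0.055)/1.055)^2.4 ≈ 0.346704
  G: 243/255 ≈ 0.952941 > 0.04045 → ((0.952941+0.055)/1.055)^2.4 ≈ 0.896269
  B: 27/255 ≈ 0.105882 > 0.04045 → ((0.105882+0.055)/1.055)^2.4 ≈ 0.010960
R_lin = 0.346704, G_lin = 0.896269, B_lin = 0.010960
L = 0.2126×R + 0.7152×G + 0.0722×B
L = 0.2126×0.346704 + 0.7152×0.896269 + 0.0722×0.010960
L ≈ 0.715512


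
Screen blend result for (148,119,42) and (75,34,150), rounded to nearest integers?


Screen: C = 255 - (255-A)×(255-B)/255, rounded to nearest integer
R: 255 - (255-148)×(255-75)/255 = 255 - 19260/255 ≈ 255 - 75.529 = 179.471 → 179
G: 255 - (255-119)×(255-34)/255 = 255 - 30056/255 ≈ 255 - 117.867 = 137.133 → 137
B: 255 - (255-42)×(255-150)/255 = 255 - 22365/255 ≈ 255 - 87.706 = 167.294 → 167
= RGB(179, 137, 167)


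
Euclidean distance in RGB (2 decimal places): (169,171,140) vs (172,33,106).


d = √[(R₁-R₂)² + (G₁-G₂)² + (B₁-B₂)²]
d = √[(169-172)² + (171-33)² + (140-106)²]
d = √[9 + 19044 + 1156]
d = √20209
d ≈ 142.16


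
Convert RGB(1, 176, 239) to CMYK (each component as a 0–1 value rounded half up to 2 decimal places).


R'=1/255≈0.0039, G'=176/255≈0.6902, B'=239/255≈0.9373
K = 1 - max(R',G',B') = 1 - 239/255 = 16/255 = 0.06274… → 0.06
(1-R'-K)/(1-K) simplifies to (max-R)/max with max = 239:
C = (239-1)/239 = 238/239 = 0.99581… → 1.00
M = (239-176)/239 = 63/239 = 0.26359… → 0.26
Y = (239-239)/239 = 0/239 = 0 → 0.00
= CMYK(1.00, 0.26, 0.00, 0.06)


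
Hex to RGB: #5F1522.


5F → 95 (R)
15 → 21 (G)
22 → 34 (B)
= RGB(95, 21, 34)


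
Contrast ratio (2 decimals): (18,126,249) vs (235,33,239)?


Linearize each sRGB channel c=v/255: c/12.92 if c ≤ 0.04045 else ((c+0.055)/1.055)^2.4
L = 0.2126×R_lin + 0.7152×G_lin + 0.0722×B_lin
Color 1 (18,126,249):
  R=18: 18/255≈0.0706 > 0.04045 → ((0.0706+0.055)/1.055)^2.4 ≈ 0.00605
  G=126: 126/255≈0.4941 > 0.04045 → ((0.4941+0.055)/1.055)^2.4 ≈ 0.20864
  B=249: 249/255≈0.9765 > 0.04045 → ((0.9765+0.055)/1.055)^2.4 ≈ 0.94731
  L1 = 0.2126×0.00605 + 0.7152×0.20864 + 0.0722×0.94731 ≈ 0.21890
Color 2 (235,33,239):
  R=235: 235/255≈0.9216 > 0.04045 → ((0.9216+0.055)/1.055)^2.4 ≈ 0.83077
  G=33: 33/255≈0.1294 > 0.04045 → ((0.1294+0.055)/1.055)^2.4 ≈ 0.01521
  B=239: 239/255≈0.9373 > 0.04045 → ((0.9373+0.055)/1.055)^2.4 ≈ 0.86316
  L2 = 0.2126×0.83077 + 0.7152×0.01521 + 0.0722×0.86316 ≈ 0.24982
Lighter = 0.24982, Darker = 0.21890
Ratio = (L_lighter + 0.05) / (L_darker + 0.05)
Ratio = (0.24982 + 0.05) / (0.21890 + 0.05) = 0.29982 / 0.26890 ≈ 1.1150
Ratio ≈ 1.11:1


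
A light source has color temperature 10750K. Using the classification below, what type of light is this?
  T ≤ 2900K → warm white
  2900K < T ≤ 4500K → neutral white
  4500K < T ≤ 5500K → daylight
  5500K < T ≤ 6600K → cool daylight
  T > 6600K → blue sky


Temperature: 10750K
10750K > 6600K → blue sky
Classification: blue sky


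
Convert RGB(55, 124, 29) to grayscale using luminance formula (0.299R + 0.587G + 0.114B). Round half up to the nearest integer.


Gray = 0.299×R + 0.587×G + 0.114×B
Gray = 0.299×55 + 0.587×124 + 0.114×29
Gray = 16.445 + 72.788 + 3.306
Gray = 92.539 → round half up → 93
Gray = 93


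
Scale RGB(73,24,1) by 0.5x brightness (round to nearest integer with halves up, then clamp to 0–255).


Multiply each channel by 0.5, round half up, clamp to [0, 255]
R: 73×0.5 = 36.5 → round → 37
G: 24×0.5 = 12
B: 1×0.5 = 0.5 → round → 1
= RGB(37, 12, 1)


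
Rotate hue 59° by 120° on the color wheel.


New hue = (H + rotation) mod 360
New hue = (59 + 120) mod 360
= 179 mod 360
= 179°


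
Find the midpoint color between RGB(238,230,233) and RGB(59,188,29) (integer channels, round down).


Midpoint: each channel = ⌊(C₁+C₂)/2⌋
R: ⌊(238+59)/2⌋ = 148
G: ⌊(230+188)/2⌋ = 209
B: ⌊(233+29)/2⌋ = 131
= RGB(148, 209, 131)


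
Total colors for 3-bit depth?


Colors = 2^bits = 2^3
= 8 colors


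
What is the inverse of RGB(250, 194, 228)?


Invert: (255-R, 255-G, 255-B)
R: 255-250 = 5
G: 255-194 = 61
B: 255-228 = 27
= RGB(5, 61, 27)


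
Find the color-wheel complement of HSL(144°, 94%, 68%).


Complement = opposite side of color wheel = hue + 180°
H' = (144 + 180) mod 360 = 324°
S and L unchanged.
= HSL(324°, 94%, 68%)


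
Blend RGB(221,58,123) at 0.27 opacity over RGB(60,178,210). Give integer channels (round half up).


C = α×F + (1-α)×B, with 1-α = 0.73
R: 0.27×221 + 0.73×60 = 59.67 + 43.80 = 103.47 → 103
G: 0.27×58 + 0.73×178 = 15.66 + 129.94 = 145.60 → 146
B: 0.27×123 + 0.73×210 = 33.21 + 153.30 = 186.51 → 187
= RGB(103, 146, 187)


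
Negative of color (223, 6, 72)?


Invert: (255-R, 255-G, 255-B)
R: 255-223 = 32
G: 255-6 = 249
B: 255-72 = 183
= RGB(32, 249, 183)


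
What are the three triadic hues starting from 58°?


Triadic: equally spaced at 120° intervals
H1 = 58°
H2 = (58 + 120) mod 360 = 178°
H3 = (58 + 240) mod 360 = 298°
Triadic = 58°, 178°, 298°


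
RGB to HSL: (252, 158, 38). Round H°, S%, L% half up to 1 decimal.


Normalize: R'=252/255≈0.9882, G'=158/255≈0.6196, B'=38/255≈0.1490
Max=252/255, Min=38/255, Δ=Max-Min=214/255
L = (Max+Min)/2 = (252+38)/510 = 290/510 = 0.56862… → L = 56.9%
L > 0.5 → S = Δ/(2-Max-Min) = 214/(510-252-38) = 214/220 = 0.97272… → S = 97.3%
(the 1/255 factors cancel in S and H, so raw channel differences can be used)
Max is R' → H = 60 × (((G-B)/Δ) mod 6) = 60 × (((158-38)/214) mod 6)
  120/214 = 0.5607…
  H = 60 × 0.5607… = 33.644…° → H = 33.6°
= HSL(33.6°, 97.3%, 56.9%)


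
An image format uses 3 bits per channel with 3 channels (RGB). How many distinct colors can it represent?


Total bits = 3 bits/channel × 3 channels = 9 bits
Distinct colors = 2^9
= 512 colors


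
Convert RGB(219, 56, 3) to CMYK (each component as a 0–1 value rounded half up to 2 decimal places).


R'=219/255≈0.8588, G'=56/255≈0.2196, B'=3/255≈0.0118
K = 1 - max(R',G',B') = 1 - 219/255 = 36/255 = 0.14117… → 0.14
(1-R'-K)/(1-K) simplifies to (max-R)/max with max = 219:
C = (219-219)/219 = 0/219 = 0 → 0.00
M = (219-56)/219 = 163/219 = 0.74429… → 0.74
Y = (219-3)/219 = 216/219 = 0.98630… → 0.99
= CMYK(0.00, 0.74, 0.99, 0.14)


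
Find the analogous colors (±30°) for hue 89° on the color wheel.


Base hue: 89°
Left analog: (89 - 30) mod 360 = 59°
Right analog: (89 + 30) mod 360 = 119°
Analogous hues = 59° and 119°


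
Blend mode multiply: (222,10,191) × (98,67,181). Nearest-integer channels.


Multiply: C = A×B/255, rounded to nearest integer
R: 222×98/255 = 21756/255 ≈ 85.318 → 85
G: 10×67/255 = 670/255 ≈ 2.627 → 3
B: 191×181/255 = 34571/255 ≈ 135.573 → 136
= RGB(85, 3, 136)


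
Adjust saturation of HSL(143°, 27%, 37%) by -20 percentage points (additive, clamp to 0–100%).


Original S = 27%
Adjustment = -20 percentage points
New S = 27 + (-20) = 7
Clamp to [0, 100] → 7
= HSL(143°, 7%, 37%)


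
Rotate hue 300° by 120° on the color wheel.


New hue = (H + rotation) mod 360
New hue = (300 + 120) mod 360
= 420 mod 360
= 60°


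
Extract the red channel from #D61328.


Color: #D61328
R = D6 = 214
G = 13 = 19
B = 28 = 40
Red = 214


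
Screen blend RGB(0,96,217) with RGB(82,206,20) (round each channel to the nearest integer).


Screen: C = 255 - (255-A)×(255-B)/255, rounded to nearest integer
R: 255 - (255-0)×(255-82)/255 = 255 - 44115/255 ≈ 255 - 173.000 = 82.000 → 82
G: 255 - (255-96)×(255-206)/255 = 255 - 7791/255 ≈ 255 - 30.553 = 224.447 → 224
B: 255 - (255-217)×(255-20)/255 = 255 - 8930/255 ≈ 255 - 35.020 = 219.980 → 220
= RGB(82, 224, 220)


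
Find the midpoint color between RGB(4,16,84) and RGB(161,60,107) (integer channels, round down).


Midpoint: each channel = ⌊(C₁+C₂)/2⌋
R: ⌊(4+161)/2⌋ = 82
G: ⌊(16+60)/2⌋ = 38
B: ⌊(84+107)/2⌋ = 95
= RGB(82, 38, 95)


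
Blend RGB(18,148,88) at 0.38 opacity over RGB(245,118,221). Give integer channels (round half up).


C = α×F + (1-α)×B, with 1-α = 0.62
R: 0.38×18 + 0.62×245 = 6.84 + 151.90 = 158.74 → 159
G: 0.38×148 + 0.62×118 = 56.24 + 73.16 = 129.40 → 129
B: 0.38×88 + 0.62×221 = 33.44 + 137.02 = 170.46 → 170
= RGB(159, 129, 170)


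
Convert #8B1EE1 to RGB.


8B → 139 (R)
1E → 30 (G)
E1 → 225 (B)
= RGB(139, 30, 225)


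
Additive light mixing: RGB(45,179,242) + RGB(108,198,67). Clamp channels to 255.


Additive: each channel = min(255, C₁+C₂)
R: 45+108 = 153 → 153
G: 179+198 = 377 → 255
B: 242+67 = 309 → 255
= RGB(153, 255, 255)


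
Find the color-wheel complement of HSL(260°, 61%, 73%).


Complement = opposite side of color wheel = hue + 180°
H' = (260 + 180) mod 360 = 80°
S and L unchanged.
= HSL(80°, 61%, 73%)


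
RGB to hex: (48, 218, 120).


R = 48 → 30 (hex)
G = 218 → DA (hex)
B = 120 → 78 (hex)
Hex = #30DA78


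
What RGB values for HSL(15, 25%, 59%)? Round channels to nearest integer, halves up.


H=15°, S=0.25, L=0.59
C = (1-|2L-1|)×S = (1-|0.18|)×0.25 = 0.205
H' = H/60 = 15/60 ≈ 0.2500; X = C×(1-|H' mod 2 - 1|) = 0.05125
m = L - C/2 = 0.59 - 0.1025 = 0.4875
Sector ⌊H'⌋ = 0 → (R',G',B') = (0.205, 0.05125, 0.0)
RGB = ((R'+m)×255, (G'+m)×255, (B'+m)×255) = (176.5875, 137.38125, 124.3125)
Round half up → RGB(177, 137, 124)


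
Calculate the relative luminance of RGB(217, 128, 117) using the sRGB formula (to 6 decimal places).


Linearize each channel (sRGB transfer function): c = v/255; c_lin = c/12.92 if c ≤ 0.04045, else ((c+0.055)/1.055)^2.4
  R: 217/255 ≈ 0.850980 > 0.04045 → ((0.850980+0.055)/1.055)^2.4 ≈ 0.693872
  G: 128/255 ≈ 0.501961 > 0.04045 → ((0.501961+0.055)/1.055)^2.4 ≈ 0.215861
  B: 117/255 ≈ 0.458824 > 0.04045 → ((0.458824+0.055)/1.055)^2.4 ≈ 0.177888
R_lin = 0.693872, G_lin = 0.215861, B_lin = 0.177888
L = 0.2126×R + 0.7152×G + 0.0722×B
L = 0.2126×0.693872 + 0.7152×0.215861 + 0.0722×0.177888
L ≈ 0.314744


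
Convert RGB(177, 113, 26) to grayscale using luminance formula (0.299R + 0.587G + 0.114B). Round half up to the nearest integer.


Gray = 0.299×R + 0.587×G + 0.114×B
Gray = 0.299×177 + 0.587×113 + 0.114×26
Gray = 52.923 + 66.331 + 2.964
Gray = 122.218 → round half up → 122
Gray = 122


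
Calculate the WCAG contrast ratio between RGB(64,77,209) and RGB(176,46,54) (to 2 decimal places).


Linearize each sRGB channel c=v/255: c/12.92 if c ≤ 0.04045 else ((c+0.055)/1.055)^2.4
L = 0.2126×R_lin + 0.7152×G_lin + 0.0722×B_lin
Color 1 (64,77,209):
  R=64: 64/255≈0.2510 > 0.04045 → ((0.2510+0.055)/1.055)^2.4 ≈ 0.05127
  G=77: 77/255≈0.3020 > 0.04045 → ((0.3020+0.055)/1.055)^2.4 ≈ 0.07421
  B=209: 209/255≈0.8196 > 0.04045 → ((0.8196+0.055)/1.055)^2.4 ≈ 0.63760
  L1 = 0.2126×0.05127 + 0.7152×0.07421 + 0.0722×0.63760 ≈ 0.11001
Color 2 (176,46,54):
  R=176: 176/255≈0.6902 > 0.04045 → ((0.6902+0.055)/1.055)^2.4 ≈ 0.43415
  G=46: 46/255≈0.1804 > 0.04045 → ((0.1804+0.055)/1.055)^2.4 ≈ 0.02732
  B=54: 54/255≈0.2118 > 0.04045 → ((0.2118+0.055)/1.055)^2.4 ≈ 0.03689
  L2 = 0.2126×0.43415 + 0.7152×0.02732 + 0.0722×0.03689 ≈ 0.11450
Lighter = 0.11450, Darker = 0.11001
Ratio = (L_lighter + 0.05) / (L_darker + 0.05)
Ratio = (0.11450 + 0.05) / (0.11001 + 0.05) = 0.16450 / 0.16001 ≈ 1.0281
Ratio ≈ 1.03:1


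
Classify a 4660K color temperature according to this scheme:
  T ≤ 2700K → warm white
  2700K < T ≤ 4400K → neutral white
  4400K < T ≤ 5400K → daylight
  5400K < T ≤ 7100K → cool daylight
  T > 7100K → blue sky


Temperature: 4660K
4400K < 4660K ≤ 5400K → daylight
Classification: daylight


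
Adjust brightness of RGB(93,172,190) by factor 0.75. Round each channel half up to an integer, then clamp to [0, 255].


Multiply each channel by 0.75, round half up, clamp to [0, 255]
R: 93×0.75 = 69.75 → round → 70
G: 172×0.75 = 129
B: 190×0.75 = 142.5 → round → 143
= RGB(70, 129, 143)


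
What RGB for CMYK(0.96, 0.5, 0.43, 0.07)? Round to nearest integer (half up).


R = 255 × (1-C) × (1-K) = 255 × 0.04 × 0.93 = 9.486 → 9
G = 255 × (1-M) × (1-K) = 255 × 0.50 × 0.93 = 118.575 → 119
B = 255 × (1-Y) × (1-K) = 255 × 0.57 × 0.93 = 135.1755 → 135
= RGB(9, 119, 135)


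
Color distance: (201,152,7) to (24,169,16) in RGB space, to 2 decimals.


d = √[(R₁-R₂)² + (G₁-G₂)² + (B₁-B₂)²]
d = √[(201-24)² + (152-169)² + (7-16)²]
d = √[31329 + 289 + 81]
d = √31699
d ≈ 178.04


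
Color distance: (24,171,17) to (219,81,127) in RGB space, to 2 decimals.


d = √[(R₁-R₂)² + (G₁-G₂)² + (B₁-B₂)²]
d = √[(24-219)² + (171-81)² + (17-127)²]
d = √[38025 + 8100 + 12100]
d = √58225
d ≈ 241.30


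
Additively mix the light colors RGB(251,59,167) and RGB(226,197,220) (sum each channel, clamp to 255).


Additive: each channel = min(255, C₁+C₂)
R: 251+226 = 477 → 255
G: 59+197 = 256 → 255
B: 167+220 = 387 → 255
= RGB(255, 255, 255)


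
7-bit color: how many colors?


Colors = 2^bits = 2^7
= 128 colors


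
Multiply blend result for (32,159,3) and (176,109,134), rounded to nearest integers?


Multiply: C = A×B/255, rounded to nearest integer
R: 32×176/255 = 5632/255 ≈ 22.086 → 22
G: 159×109/255 = 17331/255 ≈ 67.965 → 68
B: 3×134/255 = 402/255 ≈ 1.576 → 2
= RGB(22, 68, 2)


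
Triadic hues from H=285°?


Triadic: equally spaced at 120° intervals
H1 = 285°
H2 = (285 + 120) mod 360 = 45°
H3 = (285 + 240) mod 360 = 165°
Triadic = 285°, 45°, 165°


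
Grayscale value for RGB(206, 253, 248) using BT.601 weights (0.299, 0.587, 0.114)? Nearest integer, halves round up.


Gray = 0.299×R + 0.587×G + 0.114×B
Gray = 0.299×206 + 0.587×253 + 0.114×248
Gray = 61.594 + 148.511 + 28.272
Gray = 238.377 → round half up → 238
Gray = 238


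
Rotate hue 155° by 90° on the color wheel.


New hue = (H + rotation) mod 360
New hue = (155 + 90) mod 360
= 245 mod 360
= 245°


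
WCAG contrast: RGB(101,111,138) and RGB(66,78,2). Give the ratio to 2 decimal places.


Linearize each sRGB channel c=v/255: c/12.92 if c ≤ 0.04045 else ((c+0.055)/1.055)^2.4
L = 0.2126×R_lin + 0.7152×G_lin + 0.0722×B_lin
Color 1 (101,111,138):
  R=101: 101/255≈0.3961 > 0.04045 → ((0.3961+0.055)/1.055)^2.4 ≈ 0.13014
  G=111: 111/255≈0.4353 > 0.04045 → ((0.4353+0.055)/1.055)^2.4 ≈ 0.15896
  B=138: 138/255≈0.5412 > 0.04045 → ((0.5412+0.055)/1.055)^2.4 ≈ 0.25415
  L1 = 0.2126×0.13014 + 0.7152×0.15896 + 0.0722×0.25415 ≈ 0.15971
Color 2 (66,78,2):
  R=66: 66/255≈0.2588 > 0.04045 → ((0.2588+0.055)/1.055)^2.4 ≈ 0.05448
  G=78: 78/255≈0.3059 > 0.04045 → ((0.3059+0.055)/1.055)^2.4 ≈ 0.07619
  B=2: 2/255≈0.0078 ≤ 0.04045 → 0.0078/12.92 ≈ 0.00061
  L2 = 0.2126×0.05448 + 0.7152×0.07619 + 0.0722×0.00061 ≈ 0.06611
Lighter = 0.15971, Darker = 0.06611
Ratio = (L_lighter + 0.05) / (L_darker + 0.05)
Ratio = (0.15971 + 0.05) / (0.06611 + 0.05) = 0.20971 / 0.11611 ≈ 1.8060
Ratio ≈ 1.81:1


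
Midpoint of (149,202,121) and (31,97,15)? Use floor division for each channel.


Midpoint: each channel = ⌊(C₁+C₂)/2⌋
R: ⌊(149+31)/2⌋ = 90
G: ⌊(202+97)/2⌋ = 149
B: ⌊(121+15)/2⌋ = 68
= RGB(90, 149, 68)


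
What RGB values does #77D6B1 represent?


77 → 119 (R)
D6 → 214 (G)
B1 → 177 (B)
= RGB(119, 214, 177)


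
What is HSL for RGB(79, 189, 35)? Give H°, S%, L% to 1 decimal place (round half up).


Normalize: R'=79/255≈0.3098, G'=189/255≈0.7412, B'=35/255≈0.1373
Max=189/255, Min=35/255, Δ=Max-Min=154/255
L = (Max+Min)/2 = (189+35)/510 = 224/510 = 0.43921… → L = 43.9%
L ≤ 0.5 → S = Δ/(Max+Min) = 154/(189+35) = 154/224 = 0.6875 → S = 68.8%
(the 1/255 factors cancel in S and H, so raw channel differences can be used)
Max is G' → H = 60 × ((B-R)/Δ + 2) = 60 × ((35-79)/154 + 2)
  -44/154 + 2 = -0.2857… + 2 = 1.7142…
  H = 60 × 1.7142… = 102.857…° → H = 102.9°
= HSL(102.9°, 68.8%, 43.9%)


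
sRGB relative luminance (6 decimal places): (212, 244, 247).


Linearize each channel (sRGB transfer function): c = v/255; c_lin = c/12.92 if c ≤ 0.04045, else ((c+0.055)/1.055)^2.4
  R: 212/255 ≈ 0.831373 > 0.04045 → ((0.831373+0.055)/1.055)^2.4 ≈ 0.658375
  G: 244/255 ≈ 0.956863 > 0.04045 → ((0.956863+0.055)/1.055)^2.4 ≈ 0.904661
  B: 247/255 ≈ 0.968627 > 0.04045 → ((0.968627+0.055)/1.055)^2.4 ≈ 0.930111
R_lin = 0.658375, G_lin = 0.904661, B_lin = 0.930111
L = 0.2126×R + 0.7152×G + 0.0722×B
L = 0.2126×0.658375 + 0.7152×0.904661 + 0.0722×0.930111
L ≈ 0.854138


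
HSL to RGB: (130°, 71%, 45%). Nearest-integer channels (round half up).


H=130°, S=0.71, L=0.45
C = (1-|2L-1|)×S = (1-|-0.10|)×0.71 = 0.639
H' = H/60 = 130/60 ≈ 2.1667; X = C×(1-|H' mod 2 - 1|) = 0.1065
m = L - C/2 = 0.45 - 0.3195 = 0.1305
Sector ⌊H'⌋ = 2 → (R',G',B') = (0.0, 0.639, 0.1065)
RGB = ((R'+m)×255, (G'+m)×255, (B'+m)×255) = (33.2775, 196.2225, 60.435)
Round half up → RGB(33, 196, 60)


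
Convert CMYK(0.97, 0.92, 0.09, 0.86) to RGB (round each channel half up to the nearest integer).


R = 255 × (1-C) × (1-K) = 255 × 0.03 × 0.14 = 1.071 → 1
G = 255 × (1-M) × (1-K) = 255 × 0.08 × 0.14 = 2.856 → 3
B = 255 × (1-Y) × (1-K) = 255 × 0.91 × 0.14 = 32.487 → 32
= RGB(1, 3, 32)


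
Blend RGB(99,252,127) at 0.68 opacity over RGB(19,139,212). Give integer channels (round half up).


C = α×F + (1-α)×B, with 1-α = 0.32
R: 0.68×99 + 0.32×19 = 67.32 + 6.08 = 73.40 → 73
G: 0.68×252 + 0.32×139 = 171.36 + 44.48 = 215.84 → 216
B: 0.68×127 + 0.32×212 = 86.36 + 67.84 = 154.20 → 154
= RGB(73, 216, 154)


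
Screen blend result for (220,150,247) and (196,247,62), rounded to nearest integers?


Screen: C = 255 - (255-A)×(255-B)/255, rounded to nearest integer
R: 255 - (255-220)×(255-196)/255 = 255 - 2065/255 ≈ 255 - 8.098 = 246.902 → 247
G: 255 - (255-150)×(255-247)/255 = 255 - 840/255 ≈ 255 - 3.294 = 251.706 → 252
B: 255 - (255-247)×(255-62)/255 = 255 - 1544/255 ≈ 255 - 6.055 = 248.945 → 249
= RGB(247, 252, 249)


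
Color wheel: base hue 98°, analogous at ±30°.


Base hue: 98°
Left analog: (98 - 30) mod 360 = 68°
Right analog: (98 + 30) mod 360 = 128°
Analogous hues = 68° and 128°


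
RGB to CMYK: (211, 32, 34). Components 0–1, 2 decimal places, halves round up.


R'=211/255≈0.8275, G'=32/255≈0.1255, B'=34/255≈0.1333
K = 1 - max(R',G',B') = 1 - 211/255 = 44/255 = 0.17254… → 0.17
(1-R'-K)/(1-K) simplifies to (max-R)/max with max = 211:
C = (211-211)/211 = 0/211 = 0 → 0.00
M = (211-32)/211 = 179/211 = 0.84834… → 0.85
Y = (211-34)/211 = 177/211 = 0.83886… → 0.84
= CMYK(0.00, 0.85, 0.84, 0.17)


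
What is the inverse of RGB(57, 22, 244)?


Invert: (255-R, 255-G, 255-B)
R: 255-57 = 198
G: 255-22 = 233
B: 255-244 = 11
= RGB(198, 233, 11)


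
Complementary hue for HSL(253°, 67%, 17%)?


Complement = opposite side of color wheel = hue + 180°
H' = (253 + 180) mod 360 = 73°
S and L unchanged.
= HSL(73°, 67%, 17%)


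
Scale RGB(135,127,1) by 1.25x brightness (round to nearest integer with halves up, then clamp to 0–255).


Multiply each channel by 1.25, round half up, clamp to [0, 255]
R: 135×1.25 = 168.75 → round → 169
G: 127×1.25 = 158.75 → round → 159
B: 1×1.25 = 1.25 → round → 1
= RGB(169, 159, 1)


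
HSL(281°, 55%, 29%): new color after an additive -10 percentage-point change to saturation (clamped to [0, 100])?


Original S = 55%
Adjustment = -10 percentage points
New S = 55 + (-10) = 45
Clamp to [0, 100] → 45
= HSL(281°, 45%, 29%)


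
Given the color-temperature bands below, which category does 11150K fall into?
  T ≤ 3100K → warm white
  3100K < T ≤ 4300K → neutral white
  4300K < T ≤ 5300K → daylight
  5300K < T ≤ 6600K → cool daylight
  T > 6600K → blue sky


Temperature: 11150K
11150K > 6600K → blue sky
Classification: blue sky


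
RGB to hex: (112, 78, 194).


R = 112 → 70 (hex)
G = 78 → 4E (hex)
B = 194 → C2 (hex)
Hex = #704EC2


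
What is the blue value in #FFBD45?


Color: #FFBD45
R = FF = 255
G = BD = 189
B = 45 = 69
Blue = 69


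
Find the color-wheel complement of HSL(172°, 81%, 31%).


Complement = opposite side of color wheel = hue + 180°
H' = (172 + 180) mod 360 = 352°
S and L unchanged.
= HSL(352°, 81%, 31%)


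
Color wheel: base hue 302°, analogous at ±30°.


Base hue: 302°
Left analog: (302 - 30) mod 360 = 272°
Right analog: (302 + 30) mod 360 = 332°
Analogous hues = 272° and 332°


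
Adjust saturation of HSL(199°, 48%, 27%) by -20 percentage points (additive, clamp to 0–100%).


Original S = 48%
Adjustment = -20 percentage points
New S = 48 + (-20) = 28
Clamp to [0, 100] → 28
= HSL(199°, 28%, 27%)


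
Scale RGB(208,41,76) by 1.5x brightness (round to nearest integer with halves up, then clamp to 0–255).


Multiply each channel by 1.5, round half up, clamp to [0, 255]
R: 208×1.5 = 312 → clamp → 255
G: 41×1.5 = 61.5 → round → 62
B: 76×1.5 = 114
= RGB(255, 62, 114)


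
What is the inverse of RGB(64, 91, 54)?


Invert: (255-R, 255-G, 255-B)
R: 255-64 = 191
G: 255-91 = 164
B: 255-54 = 201
= RGB(191, 164, 201)


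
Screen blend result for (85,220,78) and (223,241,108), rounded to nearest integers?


Screen: C = 255 - (255-A)×(255-B)/255, rounded to nearest integer
R: 255 - (255-85)×(255-223)/255 = 255 - 5440/255 ≈ 255 - 21.333 = 233.667 → 234
G: 255 - (255-220)×(255-241)/255 = 255 - 490/255 ≈ 255 - 1.922 = 253.078 → 253
B: 255 - (255-78)×(255-108)/255 = 255 - 26019/255 ≈ 255 - 102.035 = 152.965 → 153
= RGB(234, 253, 153)


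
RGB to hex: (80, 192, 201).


R = 80 → 50 (hex)
G = 192 → C0 (hex)
B = 201 → C9 (hex)
Hex = #50C0C9


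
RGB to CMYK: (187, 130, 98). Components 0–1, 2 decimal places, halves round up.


R'=187/255≈0.7333, G'=130/255≈0.5098, B'=98/255≈0.3843
K = 1 - max(R',G',B') = 1 - 187/255 = 68/255 = 0.26666… → 0.27
(1-R'-K)/(1-K) simplifies to (max-R)/max with max = 187:
C = (187-187)/187 = 0/187 = 0 → 0.00
M = (187-130)/187 = 57/187 = 0.30481… → 0.30
Y = (187-98)/187 = 89/187 = 0.47593… → 0.48
= CMYK(0.00, 0.30, 0.48, 0.27)


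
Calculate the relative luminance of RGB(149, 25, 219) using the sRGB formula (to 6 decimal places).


Linearize each channel (sRGB transfer function): c = v/255; c_lin = c/12.92 if c ≤ 0.04045, else ((c+0.055)/1.055)^2.4
  R: 149/255 ≈ 0.584314 > 0.04045 → ((0.584314+0.055)/1.055)^2.4 ≈ 0.300544
  G: 25/255 ≈ 0.098039 > 0.04045 → ((0.098039+0.055)/1.055)^2.4 ≈ 0.009721
  B: 219/255 ≈ 0.858824 > 0.04045 → ((0.858824+0.055)/1.055)^2.4 ≈ 0.708376
R_lin = 0.300544, G_lin = 0.009721, B_lin = 0.708376
L = 0.2126×R + 0.7152×G + 0.0722×B
L = 0.2126×0.300544 + 0.7152×0.009721 + 0.0722×0.708376
L ≈ 0.121993


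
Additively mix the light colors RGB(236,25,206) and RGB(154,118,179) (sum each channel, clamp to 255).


Additive: each channel = min(255, C₁+C₂)
R: 236+154 = 390 → 255
G: 25+118 = 143 → 143
B: 206+179 = 385 → 255
= RGB(255, 143, 255)


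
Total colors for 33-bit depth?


Colors = 2^bits = 2^33
= 8,589,934,592 colors


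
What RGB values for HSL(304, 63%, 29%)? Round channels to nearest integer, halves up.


H=304°, S=0.63, L=0.29
C = (1-|2L-1|)×S = (1-|-0.42|)×0.63 = 0.3654
H' = H/60 = 304/60 ≈ 5.0667; X = C×(1-|H' mod 2 - 1|) = 0.34104
m = L - C/2 = 0.29 - 0.1827 = 0.1073
Sector ⌊H'⌋ = 5 → (R',G',B') = (0.3654, 0.0, 0.34104)
RGB = ((R'+m)×255, (G'+m)×255, (B'+m)×255) = (120.5385, 27.3615, 114.3267)
Round half up → RGB(121, 27, 114)


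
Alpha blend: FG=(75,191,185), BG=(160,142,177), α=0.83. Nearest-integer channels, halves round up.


C = α×F + (1-α)×B, with 1-α = 0.17
R: 0.83×75 + 0.17×160 = 62.25 + 27.20 = 89.45 → 89
G: 0.83×191 + 0.17×142 = 158.53 + 24.14 = 182.67 → 183
B: 0.83×185 + 0.17×177 = 153.55 + 30.09 = 183.64 → 184
= RGB(89, 183, 184)


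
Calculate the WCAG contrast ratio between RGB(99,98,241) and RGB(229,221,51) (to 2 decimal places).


Linearize each sRGB channel c=v/255: c/12.92 if c ≤ 0.04045 else ((c+0.055)/1.055)^2.4
L = 0.2126×R_lin + 0.7152×G_lin + 0.0722×B_lin
Color 1 (99,98,241):
  R=99: 99/255≈0.3882 > 0.04045 → ((0.3882+0.055)/1.055)^2.4 ≈ 0.12477
  G=98: 98/255≈0.3843 > 0.04045 → ((0.3843+0.055)/1.055)^2.4 ≈ 0.12214
  B=241: 241/255≈0.9451 > 0.04045 → ((0.9451+0.055)/1.055)^2.4 ≈ 0.87962
  L1 = 0.2126×0.12477 + 0.7152×0.12214 + 0.0722×0.87962 ≈ 0.17739
Color 2 (229,221,51):
  R=229: 229/255≈0.8980 > 0.04045 → ((0.8980+0.055)/1.055)^2.4 ≈ 0.78354
  G=221: 221/255≈0.8667 > 0.04045 → ((0.8667+0.055)/1.055)^2.4 ≈ 0.72306
  B=51: 51/255≈0.2000 > 0.04045 → ((0.2000+0.055)/1.055)^2.4 ≈ 0.03310
  L2 = 0.2126×0.78354 + 0.7152×0.72306 + 0.0722×0.03310 ≈ 0.68610
Lighter = 0.68610, Darker = 0.17739
Ratio = (L_lighter + 0.05) / (L_darker + 0.05)
Ratio = (0.68610 + 0.05) / (0.17739 + 0.05) = 0.73610 / 0.22739 ≈ 3.2372
Ratio ≈ 3.24:1


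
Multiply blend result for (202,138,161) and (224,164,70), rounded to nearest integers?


Multiply: C = A×B/255, rounded to nearest integer
R: 202×224/255 = 45248/255 ≈ 177.443 → 177
G: 138×164/255 = 22632/255 ≈ 88.753 → 89
B: 161×70/255 = 11270/255 ≈ 44.196 → 44
= RGB(177, 89, 44)


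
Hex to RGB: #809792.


80 → 128 (R)
97 → 151 (G)
92 → 146 (B)
= RGB(128, 151, 146)


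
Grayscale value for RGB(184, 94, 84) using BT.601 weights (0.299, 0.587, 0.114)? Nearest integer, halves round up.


Gray = 0.299×R + 0.587×G + 0.114×B
Gray = 0.299×184 + 0.587×94 + 0.114×84
Gray = 55.016 + 55.178 + 9.576
Gray = 119.770 → round half up → 120
Gray = 120


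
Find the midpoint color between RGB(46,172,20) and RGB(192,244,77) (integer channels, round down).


Midpoint: each channel = ⌊(C₁+C₂)/2⌋
R: ⌊(46+192)/2⌋ = 119
G: ⌊(172+244)/2⌋ = 208
B: ⌊(20+77)/2⌋ = 48
= RGB(119, 208, 48)


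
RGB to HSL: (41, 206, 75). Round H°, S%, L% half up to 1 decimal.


Normalize: R'=41/255≈0.1608, G'=206/255≈0.8078, B'=75/255≈0.2941
Max=206/255, Min=41/255, Δ=Max-Min=165/255
L = (Max+Min)/2 = (206+41)/510 = 247/510 = 0.48431… → L = 48.4%
L ≤ 0.5 → S = Δ/(Max+Min) = 165/(206+41) = 165/247 = 0.66801… → S = 66.8%
(the 1/255 factors cancel in S and H, so raw channel differences can be used)
Max is G' → H = 60 × ((B-R)/Δ + 2) = 60 × ((75-41)/165 + 2)
  34/165 + 2 = 0.2060… + 2 = 2.2060…
  H = 60 × 2.2060… = 132.363…° → H = 132.4°
= HSL(132.4°, 66.8%, 48.4%)
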